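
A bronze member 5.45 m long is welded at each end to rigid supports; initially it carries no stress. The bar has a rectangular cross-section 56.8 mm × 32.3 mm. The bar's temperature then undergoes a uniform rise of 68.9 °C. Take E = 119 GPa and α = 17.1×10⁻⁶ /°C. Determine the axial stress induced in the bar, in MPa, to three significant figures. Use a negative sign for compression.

-140 MPa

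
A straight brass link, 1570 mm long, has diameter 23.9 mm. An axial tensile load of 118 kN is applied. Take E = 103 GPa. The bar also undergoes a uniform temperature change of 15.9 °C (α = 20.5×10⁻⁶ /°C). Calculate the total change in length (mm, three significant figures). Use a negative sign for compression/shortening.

4.52 mm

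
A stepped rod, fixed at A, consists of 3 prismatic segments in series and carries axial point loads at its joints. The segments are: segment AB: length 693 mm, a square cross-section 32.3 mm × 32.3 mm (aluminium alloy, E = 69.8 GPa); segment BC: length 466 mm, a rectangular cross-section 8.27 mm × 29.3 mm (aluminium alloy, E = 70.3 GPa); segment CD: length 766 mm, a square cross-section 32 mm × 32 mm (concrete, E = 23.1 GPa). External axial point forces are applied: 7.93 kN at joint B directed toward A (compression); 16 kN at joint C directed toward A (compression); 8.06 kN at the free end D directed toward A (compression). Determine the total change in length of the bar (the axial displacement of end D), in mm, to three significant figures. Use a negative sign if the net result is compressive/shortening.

Internal axial forces (sectioning from the free end, tension +): N_CD = -8.06 kN, N_BC = -24.06 kN, N_AB = -31.99 kN.
A_AB = 1043 mm².
A_BC = 242.3 mm².
A_CD = 1024 mm².
δ_AB = -31990·693/(1043·69800) = -0.3044 mm
δ_BC = -24060·466/(242.3·70300) = -0.6582 mm
δ_CD = -8060·766/(1024·23100) = -0.261 mm
δ = Σδ_i = -1.224 mm.

-1.22 mm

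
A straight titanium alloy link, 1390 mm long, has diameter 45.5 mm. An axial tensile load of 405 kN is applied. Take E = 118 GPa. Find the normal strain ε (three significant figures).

A = 1626 mm².
σ = N/A = 249.1 MPa; ε = σ/E = 249.1/118000 = 2.111e-03.

0.00211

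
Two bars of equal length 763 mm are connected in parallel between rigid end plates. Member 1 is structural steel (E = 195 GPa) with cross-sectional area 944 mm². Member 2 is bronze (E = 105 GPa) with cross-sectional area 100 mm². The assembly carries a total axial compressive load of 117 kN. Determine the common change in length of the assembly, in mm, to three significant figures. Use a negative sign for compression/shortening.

-0.459 mm

Equal strain + equilibrium ⇒ each member carries load in proportion to AE: A₁E₁ = 184100000 N, A₂E₂ = 10500000 N, ΣAE = 194600000 N.
δ = PL/ΣAE = -117000·763/194600000 = -0.4588 mm.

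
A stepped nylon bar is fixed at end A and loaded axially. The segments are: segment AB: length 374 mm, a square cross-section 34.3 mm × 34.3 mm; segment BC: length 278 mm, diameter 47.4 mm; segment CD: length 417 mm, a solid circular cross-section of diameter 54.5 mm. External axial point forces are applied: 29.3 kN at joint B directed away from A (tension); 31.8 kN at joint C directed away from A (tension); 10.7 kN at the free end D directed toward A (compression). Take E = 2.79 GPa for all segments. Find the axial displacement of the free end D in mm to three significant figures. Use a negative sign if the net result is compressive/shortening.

Internal axial forces (sectioning from the free end, tension +): N_CD = -10.7 kN, N_BC = 21.1 kN, N_AB = 50.4 kN.
A_AB = 1176 mm².
A_BC = 1765 mm².
A_CD = 2333 mm².
δ_AB = 50400·374/(1176·2790) = 5.743 mm
δ_BC = 21100·278/(1765·2790) = 1.191 mm
δ_CD = -10700·417/(2333·2790) = -0.6855 mm
δ = Σδ_i = 6.249 mm.

6.25 mm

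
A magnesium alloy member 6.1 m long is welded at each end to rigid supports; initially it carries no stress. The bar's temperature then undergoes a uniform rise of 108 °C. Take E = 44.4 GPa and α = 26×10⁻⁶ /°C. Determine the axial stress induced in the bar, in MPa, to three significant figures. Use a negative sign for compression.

Free thermal expansion αLΔT = 26e-6 · 6100 · 108 = 17.13 mm.
The walls impose strain ε = −(17.13)/6100 = -2.8080e-03; σ = Eε = 44400 · -2.8080e-03 = -124.7 MPa.

-125 MPa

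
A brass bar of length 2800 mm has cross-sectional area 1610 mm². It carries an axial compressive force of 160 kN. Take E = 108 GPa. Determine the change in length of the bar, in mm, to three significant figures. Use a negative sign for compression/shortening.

δ_mech = NL/(AE) = -160000·2800/(1610·108000) = -2.576 mm.

-2.58 mm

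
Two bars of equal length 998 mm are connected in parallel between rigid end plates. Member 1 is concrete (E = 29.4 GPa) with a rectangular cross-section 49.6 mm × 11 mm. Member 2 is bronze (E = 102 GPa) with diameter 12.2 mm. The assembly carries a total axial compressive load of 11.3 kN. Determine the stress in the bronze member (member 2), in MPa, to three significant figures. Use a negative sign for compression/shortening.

A_1 = 545.6 mm².
A_2 = 116.9 mm².
Equal strain + equilibrium ⇒ each member carries load in proportion to AE: A₁E₁ = 16040000 N, A₂E₂ = 11920000 N, ΣAE = 27960000 N.
σ₂ = P·E₂/ΣAE = -11300·102000/27960000 = -41.22 MPa.

-41.2 MPa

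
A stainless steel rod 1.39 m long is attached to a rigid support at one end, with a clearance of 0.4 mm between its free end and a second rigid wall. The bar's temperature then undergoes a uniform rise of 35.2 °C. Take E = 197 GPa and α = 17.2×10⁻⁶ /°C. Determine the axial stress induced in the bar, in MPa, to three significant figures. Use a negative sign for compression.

Free thermal expansion αLΔT = 17.2e-6 · 1390 · 35.2 = 0.8416 mm.
The walls engage after the gap closes; constrained expansion = 0.8416 − 0.4 = 0.4416 mm.
The walls impose strain ε = −(0.4416)/1390 = -3.1767e-04; σ = Eε = 197000 · -3.1767e-04 = -62.58 MPa.

-62.6 MPa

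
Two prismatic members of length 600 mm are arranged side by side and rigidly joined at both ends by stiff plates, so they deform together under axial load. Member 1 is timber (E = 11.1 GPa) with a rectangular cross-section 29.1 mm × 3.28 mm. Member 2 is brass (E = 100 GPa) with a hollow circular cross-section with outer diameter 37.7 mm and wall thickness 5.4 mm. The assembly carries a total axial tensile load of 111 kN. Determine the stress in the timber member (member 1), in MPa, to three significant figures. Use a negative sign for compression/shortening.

A_1 = 95.45 mm².
A_2 = 548 mm².
Equal strain + equilibrium ⇒ each member carries load in proportion to AE: A₁E₁ = 1059000 N, A₂E₂ = 54800000 N, ΣAE = 55860000 N.
σ₁ = P·E₁/ΣAE = 111000·11100/55860000 = 22.06 MPa.

22.1 MPa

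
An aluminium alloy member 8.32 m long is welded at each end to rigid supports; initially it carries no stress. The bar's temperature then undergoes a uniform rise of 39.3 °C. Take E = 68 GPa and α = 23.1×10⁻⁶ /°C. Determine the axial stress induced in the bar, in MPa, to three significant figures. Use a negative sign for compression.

Free thermal expansion αLΔT = 23.1e-6 · 8320 · 39.3 = 7.553 mm.
The walls impose strain ε = −(7.553)/8320 = -9.0783e-04; σ = Eε = 68000 · -9.0783e-04 = -61.73 MPa.

-61.7 MPa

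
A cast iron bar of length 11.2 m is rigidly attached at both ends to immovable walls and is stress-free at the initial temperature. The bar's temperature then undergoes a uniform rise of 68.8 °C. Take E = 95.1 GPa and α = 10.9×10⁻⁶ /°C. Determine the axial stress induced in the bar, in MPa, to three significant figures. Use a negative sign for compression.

-71.3 MPa

Free thermal expansion αLΔT = 10.9e-6 · 11200 · 68.8 = 8.399 mm.
The walls impose strain ε = −(8.399)/11200 = -7.4992e-04; σ = Eε = 95100 · -7.4992e-04 = -71.32 MPa.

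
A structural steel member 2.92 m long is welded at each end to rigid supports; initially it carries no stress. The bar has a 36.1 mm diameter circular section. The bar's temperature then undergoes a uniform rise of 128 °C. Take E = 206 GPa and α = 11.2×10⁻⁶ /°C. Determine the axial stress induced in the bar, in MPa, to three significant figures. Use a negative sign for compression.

-295 MPa

Free thermal expansion αLΔT = 11.2e-6 · 2920 · 128 = 4.186 mm.
The walls impose strain ε = −(4.186)/2920 = -1.4336e-03; σ = Eε = 206000 · -1.4336e-03 = -295.3 MPa.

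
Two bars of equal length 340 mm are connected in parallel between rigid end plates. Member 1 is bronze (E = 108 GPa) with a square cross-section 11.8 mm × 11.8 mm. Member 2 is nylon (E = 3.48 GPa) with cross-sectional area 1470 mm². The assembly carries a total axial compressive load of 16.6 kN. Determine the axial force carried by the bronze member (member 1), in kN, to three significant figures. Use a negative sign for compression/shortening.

A_1 = 139.2 mm².
Equal strain + equilibrium ⇒ each member carries load in proportion to AE: A₁E₁ = 15040000 N, A₂E₂ = 5116000 N, ΣAE = 20150000 N.
F₁ = P·A₁E₁/ΣAE = -16600·15040000/20150000 = -12390 N.

-12.4 kN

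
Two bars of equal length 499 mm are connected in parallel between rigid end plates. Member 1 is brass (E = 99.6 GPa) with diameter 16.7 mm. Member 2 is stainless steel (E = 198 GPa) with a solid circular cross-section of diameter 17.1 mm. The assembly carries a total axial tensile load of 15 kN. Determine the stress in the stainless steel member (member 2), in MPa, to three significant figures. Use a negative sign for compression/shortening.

44.1 MPa

A_1 = 219 mm².
A_2 = 229.7 mm².
Equal strain + equilibrium ⇒ each member carries load in proportion to AE: A₁E₁ = 21820000 N, A₂E₂ = 45470000 N, ΣAE = 67290000 N.
σ₂ = P·E₂/ΣAE = 15000·198000/67290000 = 44.14 MPa.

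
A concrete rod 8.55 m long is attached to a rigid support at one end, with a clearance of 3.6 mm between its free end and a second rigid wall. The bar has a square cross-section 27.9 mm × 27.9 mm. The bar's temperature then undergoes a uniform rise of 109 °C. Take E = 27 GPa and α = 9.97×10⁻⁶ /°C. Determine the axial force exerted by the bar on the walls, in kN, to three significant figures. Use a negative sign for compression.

Free thermal expansion αLΔT = 9.97e-6 · 8550 · 109 = 9.292 mm.
The walls engage after the gap closes; constrained expansion = 9.292 − 3.6 = 5.692 mm.
The walls impose strain ε = −(5.692)/8550 = -6.6568e-04; σ = Eε = 27000 · -6.6568e-04 = -17.97 MPa.
Wall reaction R = σ·A = -17.97·778.4 = -13990 N = -13.99 kN.

-14.0 kN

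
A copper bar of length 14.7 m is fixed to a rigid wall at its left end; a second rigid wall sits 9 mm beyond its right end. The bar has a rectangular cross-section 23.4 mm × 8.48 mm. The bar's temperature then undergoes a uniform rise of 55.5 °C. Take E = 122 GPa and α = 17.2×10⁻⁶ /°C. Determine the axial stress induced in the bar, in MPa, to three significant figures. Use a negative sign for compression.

Free thermal expansion αLΔT = 17.2e-6 · 14700 · 55.5 = 14.03 mm.
The walls engage after the gap closes; constrained expansion = 14.03 − 9 = 5.033 mm.
The walls impose strain ε = −(5.033)/14700 = -3.4236e-04; σ = Eε = 122000 · -3.4236e-04 = -41.77 MPa.

-41.8 MPa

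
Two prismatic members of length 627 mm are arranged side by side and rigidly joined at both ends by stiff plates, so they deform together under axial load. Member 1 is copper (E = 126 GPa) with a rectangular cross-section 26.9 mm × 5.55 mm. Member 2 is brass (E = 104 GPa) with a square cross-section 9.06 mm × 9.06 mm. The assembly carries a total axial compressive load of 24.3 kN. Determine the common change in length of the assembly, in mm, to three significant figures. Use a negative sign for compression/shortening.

-0.557 mm

A_1 = 149.3 mm².
A_2 = 82.08 mm².
Equal strain + equilibrium ⇒ each member carries load in proportion to AE: A₁E₁ = 18810000 N, A₂E₂ = 8537000 N, ΣAE = 27350000 N.
δ = PL/ΣAE = -24300·627/27350000 = -0.5571 mm.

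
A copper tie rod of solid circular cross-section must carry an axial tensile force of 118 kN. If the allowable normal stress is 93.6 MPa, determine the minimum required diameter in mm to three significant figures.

40.1 mm

Required area A ≥ P/σ_allow = 118000/93.6 = 1261 mm².
For a solid circular section, d ≥ √(4A/π) = 40.06 mm.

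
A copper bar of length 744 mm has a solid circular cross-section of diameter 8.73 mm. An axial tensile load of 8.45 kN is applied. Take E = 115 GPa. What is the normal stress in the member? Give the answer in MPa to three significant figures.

A = 59.86 mm².
σ = N/A = 8450/59.86 = 141.2 MPa.

141 MPa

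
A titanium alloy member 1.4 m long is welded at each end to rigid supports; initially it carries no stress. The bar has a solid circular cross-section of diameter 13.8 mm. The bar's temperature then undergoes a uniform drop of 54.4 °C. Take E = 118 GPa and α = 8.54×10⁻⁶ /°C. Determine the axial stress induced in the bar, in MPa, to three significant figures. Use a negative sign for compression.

Free thermal expansion αLΔT = 8.54e-6 · 1400 · -54.4 = -0.6504 mm.
The walls impose strain ε = −(-0.6504)/1400 = 4.6458e-04; σ = Eε = 118000 · 4.6458e-04 = 54.82 MPa.

54.8 MPa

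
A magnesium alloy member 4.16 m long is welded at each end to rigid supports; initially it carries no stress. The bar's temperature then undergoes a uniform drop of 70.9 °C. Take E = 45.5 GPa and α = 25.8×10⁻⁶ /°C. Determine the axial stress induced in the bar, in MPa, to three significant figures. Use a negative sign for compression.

Free thermal expansion αLΔT = 25.8e-6 · 4160 · -70.9 = -7.61 mm.
The walls impose strain ε = −(-7.61)/4160 = 1.8292e-03; σ = Eε = 45500 · 1.8292e-03 = 83.23 MPa.

83.2 MPa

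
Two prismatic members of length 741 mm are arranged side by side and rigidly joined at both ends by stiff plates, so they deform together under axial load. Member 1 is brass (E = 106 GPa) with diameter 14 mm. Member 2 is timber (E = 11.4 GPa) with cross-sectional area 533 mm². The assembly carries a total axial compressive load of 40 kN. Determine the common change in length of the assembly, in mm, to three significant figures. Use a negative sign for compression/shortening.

-1.32 mm

A_1 = 153.9 mm².
Equal strain + equilibrium ⇒ each member carries load in proportion to AE: A₁E₁ = 16320000 N, A₂E₂ = 6076000 N, ΣAE = 22390000 N.
δ = PL/ΣAE = -40000·741/22390000 = -1.324 mm.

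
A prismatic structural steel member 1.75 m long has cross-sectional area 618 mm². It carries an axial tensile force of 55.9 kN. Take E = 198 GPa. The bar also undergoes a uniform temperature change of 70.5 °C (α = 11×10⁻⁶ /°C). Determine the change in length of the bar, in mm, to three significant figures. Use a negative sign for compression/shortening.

δ_mech = NL/(AE) = 55900·1750/(618·198000) = 0.7995 mm.
δ_thermal = αLΔT = 11e-6·1750·70.5 = 1.357 mm.
δ = δ_mech + δ_thermal = 2.157 mm.

2.16 mm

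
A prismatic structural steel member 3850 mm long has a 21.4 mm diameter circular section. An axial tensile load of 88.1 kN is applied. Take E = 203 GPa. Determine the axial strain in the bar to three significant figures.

0.00121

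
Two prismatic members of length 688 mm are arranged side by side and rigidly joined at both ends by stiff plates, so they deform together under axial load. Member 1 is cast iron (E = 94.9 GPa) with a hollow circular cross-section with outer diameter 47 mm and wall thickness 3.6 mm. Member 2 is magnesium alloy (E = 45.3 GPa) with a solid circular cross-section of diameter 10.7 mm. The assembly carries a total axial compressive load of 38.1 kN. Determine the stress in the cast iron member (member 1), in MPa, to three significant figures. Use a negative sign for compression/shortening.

A_1 = 490.8 mm².
A_2 = 89.92 mm².
Equal strain + equilibrium ⇒ each member carries load in proportion to AE: A₁E₁ = 46580000 N, A₂E₂ = 4073000 N, ΣAE = 50650000 N.
σ₁ = P·E₁/ΣAE = -38100·94900/50650000 = -71.38 MPa.

-71.4 MPa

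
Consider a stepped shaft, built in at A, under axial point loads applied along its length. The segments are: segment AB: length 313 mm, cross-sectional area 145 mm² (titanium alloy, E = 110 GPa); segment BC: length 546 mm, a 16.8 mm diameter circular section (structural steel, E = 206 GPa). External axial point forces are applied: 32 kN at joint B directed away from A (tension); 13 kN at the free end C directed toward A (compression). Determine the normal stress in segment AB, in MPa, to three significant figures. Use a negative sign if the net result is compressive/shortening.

Internal axial forces (sectioning from the free end, tension +): N_BC = -13 kN, N_AB = 19 kN.
σ_AB = N_AB/A_AB = 19000/145 = 131 MPa.

131 MPa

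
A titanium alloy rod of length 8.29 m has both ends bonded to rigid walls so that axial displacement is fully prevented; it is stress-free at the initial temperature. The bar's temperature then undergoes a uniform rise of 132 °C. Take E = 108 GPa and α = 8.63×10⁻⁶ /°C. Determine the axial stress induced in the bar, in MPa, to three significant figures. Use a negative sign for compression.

Free thermal expansion αLΔT = 8.63e-6 · 8290 · 132 = 9.444 mm.
The walls impose strain ε = −(9.444)/8290 = -1.1392e-03; σ = Eε = 108000 · -1.1392e-03 = -123 MPa.

-123 MPa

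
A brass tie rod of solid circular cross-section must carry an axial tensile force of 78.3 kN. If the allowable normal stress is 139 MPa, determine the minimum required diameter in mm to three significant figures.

Required area A ≥ P/σ_allow = 78300/139 = 563.3 mm².
For a solid circular section, d ≥ √(4A/π) = 26.78 mm.

26.8 mm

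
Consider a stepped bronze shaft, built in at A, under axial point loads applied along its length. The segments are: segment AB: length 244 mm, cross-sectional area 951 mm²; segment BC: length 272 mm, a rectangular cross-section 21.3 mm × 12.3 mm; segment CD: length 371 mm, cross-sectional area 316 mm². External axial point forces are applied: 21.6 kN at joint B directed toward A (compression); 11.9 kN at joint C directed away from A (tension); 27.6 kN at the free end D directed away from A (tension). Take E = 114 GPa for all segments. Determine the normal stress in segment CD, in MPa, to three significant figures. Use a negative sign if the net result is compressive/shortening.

Internal axial forces (sectioning from the free end, tension +): N_CD = 27.6 kN, N_BC = 39.5 kN, N_AB = 17.9 kN.
σ_CD = N_CD/A_CD = 27600/316 = 87.34 MPa.

87.3 MPa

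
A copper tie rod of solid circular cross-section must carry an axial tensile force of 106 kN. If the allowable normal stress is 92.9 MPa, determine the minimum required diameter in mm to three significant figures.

Required area A ≥ P/σ_allow = 106000/92.9 = 1141 mm².
For a solid circular section, d ≥ √(4A/π) = 38.12 mm.

38.1 mm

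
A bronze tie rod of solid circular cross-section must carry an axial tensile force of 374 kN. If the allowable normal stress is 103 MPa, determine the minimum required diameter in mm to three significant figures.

Required area A ≥ P/σ_allow = 374000/103 = 3631 mm².
For a solid circular section, d ≥ √(4A/π) = 67.99 mm.

68.0 mm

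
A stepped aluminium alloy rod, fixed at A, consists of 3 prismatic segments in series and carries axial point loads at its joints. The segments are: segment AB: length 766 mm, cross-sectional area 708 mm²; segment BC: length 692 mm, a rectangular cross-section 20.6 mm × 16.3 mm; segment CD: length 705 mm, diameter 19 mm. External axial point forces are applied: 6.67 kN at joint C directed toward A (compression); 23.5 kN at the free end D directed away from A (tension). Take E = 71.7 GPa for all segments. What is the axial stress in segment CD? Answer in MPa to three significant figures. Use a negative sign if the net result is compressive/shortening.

Internal axial forces (sectioning from the free end, tension +): N_CD = 23.5 kN, N_BC = 16.83 kN, N_AB = 16.83 kN.
A_CD = 283.5 mm².
σ_CD = N_CD/A_CD = 23500/283.5 = 82.88 MPa.

82.9 MPa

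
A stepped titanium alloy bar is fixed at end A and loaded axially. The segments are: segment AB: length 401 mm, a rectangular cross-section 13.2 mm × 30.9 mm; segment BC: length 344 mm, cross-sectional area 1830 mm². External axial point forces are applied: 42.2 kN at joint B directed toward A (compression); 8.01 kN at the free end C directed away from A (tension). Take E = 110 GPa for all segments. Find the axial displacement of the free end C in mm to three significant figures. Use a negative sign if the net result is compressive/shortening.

-0.292 mm

Internal axial forces (sectioning from the free end, tension +): N_BC = 8.01 kN, N_AB = -34.19 kN.
A_AB = 407.9 mm².
δ_AB = -34190·401/(407.9·110000) = -0.3056 mm
δ_BC = 8010·344/(1830·110000) = 0.01369 mm
δ = Σδ_i = -0.2919 mm.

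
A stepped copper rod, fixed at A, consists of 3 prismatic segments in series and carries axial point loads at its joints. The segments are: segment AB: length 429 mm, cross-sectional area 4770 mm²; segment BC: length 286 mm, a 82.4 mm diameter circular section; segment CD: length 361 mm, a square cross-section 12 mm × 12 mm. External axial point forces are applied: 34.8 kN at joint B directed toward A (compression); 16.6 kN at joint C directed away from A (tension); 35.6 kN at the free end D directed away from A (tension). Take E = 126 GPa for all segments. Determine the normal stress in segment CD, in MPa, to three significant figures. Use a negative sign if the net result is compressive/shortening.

Internal axial forces (sectioning from the free end, tension +): N_CD = 35.6 kN, N_BC = 52.2 kN, N_AB = 17.4 kN.
A_CD = 144 mm².
σ_CD = N_CD/A_CD = 35600/144 = 247.2 MPa.

247 MPa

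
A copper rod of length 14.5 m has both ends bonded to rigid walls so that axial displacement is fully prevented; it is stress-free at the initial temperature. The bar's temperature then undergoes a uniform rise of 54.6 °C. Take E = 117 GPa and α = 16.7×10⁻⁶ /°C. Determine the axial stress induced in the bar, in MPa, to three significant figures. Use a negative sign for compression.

-107 MPa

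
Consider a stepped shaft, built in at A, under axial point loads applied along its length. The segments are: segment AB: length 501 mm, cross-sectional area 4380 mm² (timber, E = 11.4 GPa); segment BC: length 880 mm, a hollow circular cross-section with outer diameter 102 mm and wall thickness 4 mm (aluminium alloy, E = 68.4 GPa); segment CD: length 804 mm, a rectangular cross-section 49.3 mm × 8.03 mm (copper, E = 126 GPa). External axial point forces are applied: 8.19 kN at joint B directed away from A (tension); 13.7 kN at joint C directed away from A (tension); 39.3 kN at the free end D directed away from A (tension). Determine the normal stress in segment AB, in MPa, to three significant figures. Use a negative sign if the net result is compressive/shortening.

Internal axial forces (sectioning from the free end, tension +): N_CD = 39.3 kN, N_BC = 53 kN, N_AB = 61.19 kN.
σ_AB = N_AB/A_AB = 61190/4380 = 13.97 MPa.

14.0 MPa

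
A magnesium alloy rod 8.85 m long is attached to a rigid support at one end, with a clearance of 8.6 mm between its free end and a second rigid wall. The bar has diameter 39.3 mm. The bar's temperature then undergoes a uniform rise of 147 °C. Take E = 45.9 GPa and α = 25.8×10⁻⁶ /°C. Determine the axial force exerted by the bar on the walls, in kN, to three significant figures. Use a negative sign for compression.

-157 kN

Free thermal expansion αLΔT = 25.8e-6 · 8850 · 147 = 33.56 mm.
The walls engage after the gap closes; constrained expansion = 33.56 − 8.6 = 24.96 mm.
The walls impose strain ε = −(24.96)/8850 = -2.8208e-03; σ = Eε = 45900 · -2.8208e-03 = -129.5 MPa.
Wall reaction R = σ·A = -129.5·1213 = -157100 N = -157.1 kN.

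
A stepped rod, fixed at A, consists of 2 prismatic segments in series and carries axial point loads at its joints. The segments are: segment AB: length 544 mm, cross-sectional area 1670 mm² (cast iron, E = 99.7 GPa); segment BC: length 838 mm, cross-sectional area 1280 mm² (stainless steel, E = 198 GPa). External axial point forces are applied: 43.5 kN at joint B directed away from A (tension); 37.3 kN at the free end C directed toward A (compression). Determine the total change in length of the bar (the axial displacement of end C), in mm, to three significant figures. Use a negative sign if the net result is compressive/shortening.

-0.103 mm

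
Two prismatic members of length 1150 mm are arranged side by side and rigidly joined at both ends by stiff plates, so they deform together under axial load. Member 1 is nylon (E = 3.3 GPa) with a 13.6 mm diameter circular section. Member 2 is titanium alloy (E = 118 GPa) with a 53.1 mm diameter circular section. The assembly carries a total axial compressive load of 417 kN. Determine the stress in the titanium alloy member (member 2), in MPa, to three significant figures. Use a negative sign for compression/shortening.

-188 MPa

A_1 = 145.3 mm².
A_2 = 2215 mm².
Equal strain + equilibrium ⇒ each member carries load in proportion to AE: A₁E₁ = 479400 N, A₂E₂ = 261300000 N, ΣAE = 261800000 N.
σ₂ = P·E₂/ΣAE = -417000·118000/261800000 = -188 MPa.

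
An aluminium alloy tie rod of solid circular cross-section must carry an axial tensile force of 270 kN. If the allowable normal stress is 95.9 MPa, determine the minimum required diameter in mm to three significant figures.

59.9 mm

Required area A ≥ P/σ_allow = 270000/95.9 = 2815 mm².
For a solid circular section, d ≥ √(4A/π) = 59.87 mm.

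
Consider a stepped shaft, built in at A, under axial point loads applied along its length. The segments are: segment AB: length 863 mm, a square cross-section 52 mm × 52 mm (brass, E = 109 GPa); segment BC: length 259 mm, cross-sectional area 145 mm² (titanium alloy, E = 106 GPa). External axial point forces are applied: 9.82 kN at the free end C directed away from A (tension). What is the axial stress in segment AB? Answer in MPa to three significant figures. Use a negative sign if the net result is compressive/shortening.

3.63 MPa

Internal axial forces (sectioning from the free end, tension +): N_BC = 9.82 kN, N_AB = 9.82 kN.
A_AB = 2704 mm².
σ_AB = N_AB/A_AB = 9820/2704 = 3.632 MPa.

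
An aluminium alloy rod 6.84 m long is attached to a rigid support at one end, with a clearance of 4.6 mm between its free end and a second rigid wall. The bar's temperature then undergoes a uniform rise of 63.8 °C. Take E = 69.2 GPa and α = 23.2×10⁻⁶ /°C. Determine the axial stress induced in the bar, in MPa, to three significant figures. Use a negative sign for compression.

-55.9 MPa

Free thermal expansion αLΔT = 23.2e-6 · 6840 · 63.8 = 10.12 mm.
The walls engage after the gap closes; constrained expansion = 10.12 − 4.6 = 5.524 mm.
The walls impose strain ε = −(5.524)/6840 = -8.0765e-04; σ = Eε = 69200 · -8.0765e-04 = -55.89 MPa.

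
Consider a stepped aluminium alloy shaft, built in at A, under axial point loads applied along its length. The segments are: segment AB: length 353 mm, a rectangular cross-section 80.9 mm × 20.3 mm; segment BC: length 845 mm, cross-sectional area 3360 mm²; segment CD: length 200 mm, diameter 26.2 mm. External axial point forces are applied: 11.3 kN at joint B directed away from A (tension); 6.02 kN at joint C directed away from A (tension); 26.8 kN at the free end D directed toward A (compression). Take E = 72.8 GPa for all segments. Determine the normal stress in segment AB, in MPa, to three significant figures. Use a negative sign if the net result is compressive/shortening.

-5.77 MPa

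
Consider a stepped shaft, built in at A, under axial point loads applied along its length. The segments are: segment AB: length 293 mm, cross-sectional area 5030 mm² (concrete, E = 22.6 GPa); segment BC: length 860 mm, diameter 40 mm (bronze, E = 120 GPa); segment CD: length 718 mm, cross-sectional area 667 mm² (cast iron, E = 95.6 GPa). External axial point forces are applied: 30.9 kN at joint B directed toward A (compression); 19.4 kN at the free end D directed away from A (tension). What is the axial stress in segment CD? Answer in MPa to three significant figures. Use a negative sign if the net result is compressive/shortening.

29.1 MPa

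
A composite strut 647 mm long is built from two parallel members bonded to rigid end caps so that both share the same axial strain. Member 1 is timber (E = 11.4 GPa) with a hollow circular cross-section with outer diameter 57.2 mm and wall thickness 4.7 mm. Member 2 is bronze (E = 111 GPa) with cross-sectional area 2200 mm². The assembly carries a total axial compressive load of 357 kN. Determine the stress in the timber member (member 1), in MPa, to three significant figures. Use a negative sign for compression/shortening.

-16.1 MPa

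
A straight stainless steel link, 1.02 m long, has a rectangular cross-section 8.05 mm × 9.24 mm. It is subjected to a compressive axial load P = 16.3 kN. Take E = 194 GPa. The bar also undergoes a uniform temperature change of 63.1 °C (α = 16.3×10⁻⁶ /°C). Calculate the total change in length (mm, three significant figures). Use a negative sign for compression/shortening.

-0.103 mm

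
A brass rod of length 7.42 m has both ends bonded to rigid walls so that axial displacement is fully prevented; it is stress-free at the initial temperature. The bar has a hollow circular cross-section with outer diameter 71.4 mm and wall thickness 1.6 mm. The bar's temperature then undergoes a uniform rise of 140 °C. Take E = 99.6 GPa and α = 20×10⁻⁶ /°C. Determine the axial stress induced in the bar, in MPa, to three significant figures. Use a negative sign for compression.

-279 MPa

Free thermal expansion αLΔT = 20e-6 · 7420 · 140 = 20.78 mm.
The walls impose strain ε = −(20.78)/7420 = -2.8000e-03; σ = Eε = 99600 · -2.8000e-03 = -278.9 MPa.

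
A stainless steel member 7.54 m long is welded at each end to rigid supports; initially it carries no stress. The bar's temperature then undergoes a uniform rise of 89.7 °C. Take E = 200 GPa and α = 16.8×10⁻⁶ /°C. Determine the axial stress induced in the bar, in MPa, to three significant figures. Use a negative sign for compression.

-301 MPa

Free thermal expansion αLΔT = 16.8e-6 · 7540 · 89.7 = 11.36 mm.
The walls impose strain ε = −(11.36)/7540 = -1.5070e-03; σ = Eε = 200000 · -1.5070e-03 = -301.4 MPa.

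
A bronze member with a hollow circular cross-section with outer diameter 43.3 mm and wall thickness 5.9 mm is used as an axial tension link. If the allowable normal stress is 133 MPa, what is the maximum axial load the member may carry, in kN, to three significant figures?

92.2 kN

A = 693.2 mm².
P_max = σ_allow · A = 133 · 693.2 = 92200 N = 92.2 kN.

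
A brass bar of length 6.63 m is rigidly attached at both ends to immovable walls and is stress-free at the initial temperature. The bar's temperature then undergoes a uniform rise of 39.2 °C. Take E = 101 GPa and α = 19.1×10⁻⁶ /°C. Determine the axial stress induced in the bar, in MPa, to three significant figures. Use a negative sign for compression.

-75.6 MPa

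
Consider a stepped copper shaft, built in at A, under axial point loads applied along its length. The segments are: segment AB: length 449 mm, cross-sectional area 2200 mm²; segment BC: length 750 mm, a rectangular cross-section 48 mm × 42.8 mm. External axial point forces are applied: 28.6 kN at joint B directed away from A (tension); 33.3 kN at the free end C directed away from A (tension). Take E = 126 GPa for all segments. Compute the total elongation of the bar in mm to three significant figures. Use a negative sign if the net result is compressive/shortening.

0.197 mm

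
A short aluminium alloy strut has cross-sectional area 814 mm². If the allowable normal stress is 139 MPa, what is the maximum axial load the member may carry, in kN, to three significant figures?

P_max = σ_allow · A = 139 · 814 = 113100 N = 113.1 kN.

113 kN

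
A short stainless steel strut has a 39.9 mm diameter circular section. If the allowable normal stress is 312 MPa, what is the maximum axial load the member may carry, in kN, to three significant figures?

390 kN

A = 1250 mm².
P_max = σ_allow · A = 312 · 1250 = 390100 N = 390.1 kN.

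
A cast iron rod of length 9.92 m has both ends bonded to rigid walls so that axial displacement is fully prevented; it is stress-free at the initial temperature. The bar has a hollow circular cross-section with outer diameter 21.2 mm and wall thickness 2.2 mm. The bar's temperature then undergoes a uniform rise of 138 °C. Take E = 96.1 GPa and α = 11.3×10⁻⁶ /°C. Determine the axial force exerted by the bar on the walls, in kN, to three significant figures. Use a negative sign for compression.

-19.7 kN

Free thermal expansion αLΔT = 11.3e-6 · 9920 · 138 = 15.47 mm.
The walls impose strain ε = −(15.47)/9920 = -1.5594e-03; σ = Eε = 96100 · -1.5594e-03 = -149.9 MPa.
Wall reaction R = σ·A = -149.9·131.3 = -19680 N = -19.68 kN.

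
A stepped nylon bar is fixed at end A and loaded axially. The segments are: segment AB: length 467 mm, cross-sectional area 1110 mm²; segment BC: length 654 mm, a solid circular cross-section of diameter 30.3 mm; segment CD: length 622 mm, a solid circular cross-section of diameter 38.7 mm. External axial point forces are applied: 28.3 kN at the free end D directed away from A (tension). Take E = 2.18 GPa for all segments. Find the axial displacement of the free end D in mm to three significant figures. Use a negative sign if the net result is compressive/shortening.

Internal axial forces (sectioning from the free end, tension +): N_CD = 28.3 kN, N_BC = 28.3 kN, N_AB = 28.3 kN.
A_BC = 721.1 mm².
A_CD = 1176 mm².
δ_AB = 28300·467/(1110·2180) = 5.462 mm
δ_BC = 28300·654/(721.1·2180) = 11.77 mm
δ_CD = 28300·622/(1176·2180) = 6.864 mm
δ = Σδ_i = 24.1 mm.

24.1 mm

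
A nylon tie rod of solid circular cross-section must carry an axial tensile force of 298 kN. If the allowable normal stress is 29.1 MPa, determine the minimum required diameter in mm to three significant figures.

Required area A ≥ P/σ_allow = 298000/29.1 = 10240 mm².
For a solid circular section, d ≥ √(4A/π) = 114.2 mm.

114 mm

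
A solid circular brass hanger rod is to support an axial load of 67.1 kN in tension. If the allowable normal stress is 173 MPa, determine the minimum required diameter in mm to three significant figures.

22.2 mm

Required area A ≥ P/σ_allow = 67100/173 = 387.9 mm².
For a solid circular section, d ≥ √(4A/π) = 22.22 mm.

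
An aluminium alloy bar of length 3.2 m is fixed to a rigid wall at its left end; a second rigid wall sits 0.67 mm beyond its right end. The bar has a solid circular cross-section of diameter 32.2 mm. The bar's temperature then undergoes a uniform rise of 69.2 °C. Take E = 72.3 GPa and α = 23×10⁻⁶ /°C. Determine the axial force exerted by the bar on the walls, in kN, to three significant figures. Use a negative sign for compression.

-81.4 kN

Free thermal expansion αLΔT = 23e-6 · 3200 · 69.2 = 5.093 mm.
The walls engage after the gap closes; constrained expansion = 5.093 − 0.67 = 4.423 mm.
The walls impose strain ε = −(4.423)/3200 = -1.3822e-03; σ = Eε = 72300 · -1.3822e-03 = -99.93 MPa.
Wall reaction R = σ·A = -99.93·814.3 = -81380 N = -81.38 kN.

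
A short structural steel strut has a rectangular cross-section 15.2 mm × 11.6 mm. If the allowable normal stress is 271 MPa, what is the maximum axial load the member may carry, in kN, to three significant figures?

A = 176.3 mm².
P_max = σ_allow · A = 271 · 176.3 = 47780 N = 47.78 kN.

47.8 kN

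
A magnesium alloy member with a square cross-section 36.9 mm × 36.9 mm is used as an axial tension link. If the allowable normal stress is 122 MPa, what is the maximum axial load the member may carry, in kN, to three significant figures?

166 kN

A = 1362 mm².
P_max = σ_allow · A = 122 · 1362 = 166100 N = 166.1 kN.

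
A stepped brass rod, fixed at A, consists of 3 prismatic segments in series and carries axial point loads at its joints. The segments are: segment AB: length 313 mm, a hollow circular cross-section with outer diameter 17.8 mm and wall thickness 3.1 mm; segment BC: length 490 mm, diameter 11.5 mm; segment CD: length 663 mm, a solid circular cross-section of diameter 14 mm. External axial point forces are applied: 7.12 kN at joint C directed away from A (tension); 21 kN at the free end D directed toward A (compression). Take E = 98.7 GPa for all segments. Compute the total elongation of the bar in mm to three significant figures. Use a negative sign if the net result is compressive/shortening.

-1.89 mm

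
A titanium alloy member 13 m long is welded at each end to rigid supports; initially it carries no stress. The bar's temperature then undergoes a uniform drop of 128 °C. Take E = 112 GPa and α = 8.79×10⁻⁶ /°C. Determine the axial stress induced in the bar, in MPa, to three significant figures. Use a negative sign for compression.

126 MPa

Free thermal expansion αLΔT = 8.79e-6 · 13000 · -128 = -14.63 mm.
The walls impose strain ε = −(-14.63)/13000 = 1.1251e-03; σ = Eε = 112000 · 1.1251e-03 = 126 MPa.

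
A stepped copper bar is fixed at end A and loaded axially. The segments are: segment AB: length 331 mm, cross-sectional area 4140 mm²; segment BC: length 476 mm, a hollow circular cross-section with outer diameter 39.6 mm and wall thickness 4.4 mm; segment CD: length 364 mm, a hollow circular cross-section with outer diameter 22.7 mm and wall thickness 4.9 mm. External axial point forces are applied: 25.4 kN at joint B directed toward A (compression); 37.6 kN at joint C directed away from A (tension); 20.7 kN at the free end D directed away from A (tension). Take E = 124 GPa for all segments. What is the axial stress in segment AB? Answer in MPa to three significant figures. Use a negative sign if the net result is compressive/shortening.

7.95 MPa

Internal axial forces (sectioning from the free end, tension +): N_CD = 20.7 kN, N_BC = 58.3 kN, N_AB = 32.9 kN.
σ_AB = N_AB/A_AB = 32900/4140 = 7.947 MPa.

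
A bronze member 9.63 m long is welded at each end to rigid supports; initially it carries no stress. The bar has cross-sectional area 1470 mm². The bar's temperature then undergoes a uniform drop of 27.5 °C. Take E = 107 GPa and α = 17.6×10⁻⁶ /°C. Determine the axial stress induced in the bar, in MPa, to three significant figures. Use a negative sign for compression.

Free thermal expansion αLΔT = 17.6e-6 · 9630 · -27.5 = -4.661 mm.
The walls impose strain ε = −(-4.661)/9630 = 4.8400e-04; σ = Eε = 107000 · 4.8400e-04 = 51.79 MPa.

51.8 MPa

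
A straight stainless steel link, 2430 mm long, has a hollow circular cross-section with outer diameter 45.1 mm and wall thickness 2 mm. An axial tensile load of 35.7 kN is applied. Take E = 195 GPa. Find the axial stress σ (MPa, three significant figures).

132 MPa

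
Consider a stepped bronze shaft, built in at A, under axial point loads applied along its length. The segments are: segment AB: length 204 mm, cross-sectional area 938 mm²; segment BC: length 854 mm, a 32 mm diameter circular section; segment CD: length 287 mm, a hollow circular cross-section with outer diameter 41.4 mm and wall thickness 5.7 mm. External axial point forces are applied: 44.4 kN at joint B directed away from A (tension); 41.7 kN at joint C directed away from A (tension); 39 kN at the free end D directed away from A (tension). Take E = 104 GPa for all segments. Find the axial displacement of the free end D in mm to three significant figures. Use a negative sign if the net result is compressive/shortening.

1.25 mm

Internal axial forces (sectioning from the free end, tension +): N_CD = 39 kN, N_BC = 80.7 kN, N_AB = 125.1 kN.
A_BC = 804.2 mm².
A_CD = 639.3 mm².
δ_AB = 125100·204/(938·104000) = 0.2616 mm
δ_BC = 80700·854/(804.2·104000) = 0.824 mm
δ_CD = 39000·287/(639.3·104000) = 0.1684 mm
δ = Σδ_i = 1.254 mm.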